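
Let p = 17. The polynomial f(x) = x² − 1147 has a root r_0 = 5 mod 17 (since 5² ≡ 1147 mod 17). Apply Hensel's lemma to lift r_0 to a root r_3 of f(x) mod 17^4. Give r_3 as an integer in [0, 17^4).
r_3 = 64044 (mod 83521)

Hensel's recurrence: r_{i+1} = r_i − f(r_i)·(f′(r_i))^{-1} mod 17^{i+2}, with f′(x) = 2x. Iterate:
  r_0 = 5 (mod 17)
  r_1 = 175 (mod 289)
  r_2 = 175 (mod 4913)
  r_3 = 64044 (mod 83521)
Final: r_3 = 64044, and one checks f(r_3) ≡ 0 mod 17^4.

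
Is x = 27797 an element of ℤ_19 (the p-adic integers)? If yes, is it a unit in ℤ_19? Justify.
x ∈ ℤ_19 but not a unit; v_19(x) = 2 > 0

ℤ_19 = {x ∈ ℚ_19 : v_19(x) ≥ 0} and ℤ_19^× = {x ∈ ℤ_19 : v_19(x) = 0}. Here v_19(27797) = v_19(num) − v_19(den) = 2; compare against these criteria.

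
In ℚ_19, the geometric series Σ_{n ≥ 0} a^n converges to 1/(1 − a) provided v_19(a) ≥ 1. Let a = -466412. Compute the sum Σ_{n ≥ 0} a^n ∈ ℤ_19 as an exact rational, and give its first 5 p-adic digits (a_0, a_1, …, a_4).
Σ a^n = 1/(1 − a) = 1/466413;  first 5 digits = (1, 0, 0, 8, 15)

v_19(a) = 3 ≥ 1, so the series converges in ℤ_19 to 1/(1 − a) = 1/(1 − (-466412)) = 1/466413. Expand this rational in ℤ_19: compute digits iteratively via d_i = x_i mod 19, x_{i+1} = (x_i − d_i)/19. The first 5 digits are (1, 0, 0, 8, 15).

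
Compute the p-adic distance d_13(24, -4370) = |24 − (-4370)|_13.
d_13(24, -4370) = 1/2197

Step 1 — x − y = 24 − (-4370) = 4394. Step 2 — v_13(4394) = 3 (factor: 4394 = (13^3 · 2); the sign does not affect v_p). Step 3 — |x − y|_13 = 13^{-3} = 1/2197.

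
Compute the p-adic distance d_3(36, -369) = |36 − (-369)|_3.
d_3(36, -369) = 1/81

Step 1 — x − y = 36 − (-369) = 405. Step 2 — v_3(405) = 4 (factor: 405 = (3^4 · 5); the sign does not affect v_p). Step 3 — |x − y|_3 = 3^{-4} = 1/81.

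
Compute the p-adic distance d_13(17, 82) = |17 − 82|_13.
d_13(17, 82) = 1/13

Step 1 — x − y = 17 − 82 = -65. Step 2 — v_13(-65) = 1 (factor: -65 = −(13^1 · 5); the sign does not affect v_p). Step 3 — |x − y|_13 = 13^{-1} = 1/13.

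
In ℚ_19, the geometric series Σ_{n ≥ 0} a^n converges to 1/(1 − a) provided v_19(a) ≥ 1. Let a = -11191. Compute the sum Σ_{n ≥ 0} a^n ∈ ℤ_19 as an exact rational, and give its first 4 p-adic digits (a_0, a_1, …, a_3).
Σ a^n = 1/(1 − a) = 1/11192;  first 4 digits = (1, 0, 7, 17)

v_19(a) = 2 ≥ 1, so the series converges in ℤ_19 to 1/(1 − a) = 1/(1 − (-11191)) = 1/11192. Expand this rational in ℤ_19: compute digits iteratively via d_i = x_i mod 19, x_{i+1} = (x_i − d_i)/19. The first 4 digits are (1, 0, 7, 17).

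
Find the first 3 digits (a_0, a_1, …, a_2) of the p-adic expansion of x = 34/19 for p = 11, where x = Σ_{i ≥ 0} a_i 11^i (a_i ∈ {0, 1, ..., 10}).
(a_0, …, a_2) = (7, 3, 2)

v_11(34/19) = 0 (numerator and denominator both coprime to 11), so x ∈ ℤ_11^×. Compute digits iteratively via a_i = x_i mod 11, x_{i+1} = (x_i − a_i)/11, with x_0 = x:
  x_0 = 34/19;  a_0 = 7;  x_1 = (x_0 − 7)/11 = -9/19
  x_1 = -9/19;  a_1 = 3;  x_2 = (x_1 − 3)/11 = -6/19
  x_2 = -6/19;  a_2 = 2;  x_3 = (x_2 − 2)/11 = -4/19
Digits: (7, 3, 2).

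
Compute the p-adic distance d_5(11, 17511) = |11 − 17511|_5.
d_5(11, 17511) = 1/625

Step 1 — x − y = 11 − 17511 = -17500. Step 2 — v_5(-17500) = 4 (factor: -17500 = −(5^4 · 28); the sign does not affect v_p). Step 3 — |x − y|_5 = 5^{-4} = 1/625.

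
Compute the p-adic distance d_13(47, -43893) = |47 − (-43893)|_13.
d_13(47, -43893) = 1/2197

Step 1 — x − y = 47 − (-43893) = 43940. Step 2 — v_13(43940) = 3 (factor: 43940 = (13^3 · 20); the sign does not affect v_p). Step 3 — |x − y|_13 = 13^{-3} = 1/2197.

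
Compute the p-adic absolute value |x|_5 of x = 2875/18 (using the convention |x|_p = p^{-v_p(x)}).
|2875/18|_5 = 1/125

Step 1 — compute v_5(x) by factoring powers of 5 out of the numerator and denominator: v_5(2875/18) = 3. Step 2 — apply |x|_p = p^{-v_p(x)} = 5^{-3} = 1/125.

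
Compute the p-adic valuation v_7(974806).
v_7(974806) = 5

v_7(n) is the largest exponent k such that 7^k divides n. Factor out: 974806 = 7^5 · 58. (Sign doesn't affect v_p.) So v_7(974806) = 5.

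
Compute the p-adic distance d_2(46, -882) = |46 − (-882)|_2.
d_2(46, -882) = 1/32

Step 1 — x − y = 46 − (-882) = 928. Step 2 — v_2(928) = 5 (factor: 928 = (2^5 · 29); the sign does not affect v_p). Step 3 — |x − y|_2 = 2^{-5} = 1/32.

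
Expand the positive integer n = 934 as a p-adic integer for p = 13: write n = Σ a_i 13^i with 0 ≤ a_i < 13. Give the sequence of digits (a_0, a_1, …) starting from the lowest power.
(a_0, a_1, …) = (11, 6, 5)

Repeated division by 13 gives the digits low-to-high: 934 = 11 + 6·13^1 + 5·13^2. Digit sequence: (11, 6, 5).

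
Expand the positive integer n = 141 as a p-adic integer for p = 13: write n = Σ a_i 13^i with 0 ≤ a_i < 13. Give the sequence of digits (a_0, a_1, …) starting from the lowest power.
(a_0, a_1, …) = (11, 10)

Repeated division by 13 gives the digits low-to-high: 141 = 11 + 10·13^1. Digit sequence: (11, 10).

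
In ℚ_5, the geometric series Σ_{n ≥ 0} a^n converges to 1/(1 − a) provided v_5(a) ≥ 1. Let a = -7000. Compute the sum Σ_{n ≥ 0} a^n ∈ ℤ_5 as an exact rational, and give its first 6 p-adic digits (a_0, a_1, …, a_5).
Σ a^n = 1/(1 − a) = 1/7001;  first 6 digits = (1, 0, 0, 4, 3, 2)

v_5(a) = 3 ≥ 1, so the series converges in ℤ_5 to 1/(1 − a) = 1/(1 − (-7000)) = 1/7001. Expand this rational in ℤ_5: compute digits iteratively via d_i = x_i mod 5, x_{i+1} = (x_i − d_i)/5. The first 6 digits are (1, 0, 0, 4, 3, 2).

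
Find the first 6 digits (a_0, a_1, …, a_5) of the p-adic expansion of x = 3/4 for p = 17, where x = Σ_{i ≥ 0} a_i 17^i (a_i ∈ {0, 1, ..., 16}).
(a_0, …, a_5) = (5, 4, 4, 4, 4, 4)

v_17(3/4) = 0 (numerator and denominator both coprime to 17), so x ∈ ℤ_17^×. Compute digits iteratively via a_i = x_i mod 17, x_{i+1} = (x_i − a_i)/17, with x_0 = x:
  x_0 = 3/4;  a_0 = 5;  x_1 = (x_0 − 5)/17 = -1/4
  x_1 = -1/4;  a_1 = 4;  x_2 = (x_1 − 4)/17 = -1/4
  x_2 = -1/4;  a_2 = 4;  x_3 = (x_2 − 4)/17 = -1/4
  x_3 = -1/4;  a_3 = 4;  x_4 = (x_3 − 4)/17 = -1/4
  x_4 = -1/4;  a_4 = 4;  x_5 = (x_4 − 4)/17 = -1/4
  x_5 = -1/4;  a_5 = 4;  x_6 = (x_5 − 4)/17 = -1/4
Digits: (5, 4, 4, 4, 4, 4).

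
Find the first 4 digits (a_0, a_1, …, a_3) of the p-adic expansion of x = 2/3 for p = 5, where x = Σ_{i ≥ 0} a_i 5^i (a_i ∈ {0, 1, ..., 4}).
(a_0, …, a_3) = (4, 1, 3, 1)

v_5(2/3) = 0 (numerator and denominator both coprime to 5), so x ∈ ℤ_5^×. Compute digits iteratively via a_i = x_i mod 5, x_{i+1} = (x_i − a_i)/5, with x_0 = x:
  x_0 = 2/3;  a_0 = 4;  x_1 = (x_0 − 4)/5 = -2/3
  x_1 = -2/3;  a_1 = 1;  x_2 = (x_1 − 1)/5 = -1/3
  x_2 = -1/3;  a_2 = 3;  x_3 = (x_2 − 3)/5 = -2/3
  x_3 = -2/3;  a_3 = 1;  x_4 = (x_3 − 1)/5 = -1/3
Digits: (4, 1, 3, 1).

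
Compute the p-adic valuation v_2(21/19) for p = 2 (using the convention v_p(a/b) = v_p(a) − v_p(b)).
v_2(21/19) = 0

Factor powers of 2 from the numerator and denominator of the reduced fraction: 21 = 2^0 · 21 and 19 = 2^0 · 19. Apply v_p(a/b) = v_p(a) − v_p(b): v_2(21/19) = 0 − 0 = 0.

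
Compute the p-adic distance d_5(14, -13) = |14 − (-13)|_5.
d_5(14, -13) = 1

Step 1 — x − y = 14 − (-13) = 27. Step 2 — v_5(27) = 0 (factor: 27 = (5^0 · 27); the sign does not affect v_p). Step 3 — |x − y|_5 = 5^{0} = 1.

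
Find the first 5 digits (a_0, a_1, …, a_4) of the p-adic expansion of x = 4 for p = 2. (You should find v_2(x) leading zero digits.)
(a_0, …, a_4) = (0, 0, 1, 0, 0)

v_2(4) = 2, so a_0 = ... = a_1 = 0. Factor out: x = 2^2 · u with u = 1 a unit in ℤ_2. Expand u iteratively via a_{v+i} = u_i mod 2, u_{i+1} = (u_i − a_{v+i})/2:
  u_0 = 1;  a_2 = 1;  u_1 = (u_0 − 1)/2 = 0
  u_1 = 0;  a_3 = 0;  u_2 = (u_1 − 0)/2 = 0
  u_2 = 0;  a_4 = 0;  u_3 = (u_2 − 0)/2 = 0
Digits: (0, 0, 1, 0, 0).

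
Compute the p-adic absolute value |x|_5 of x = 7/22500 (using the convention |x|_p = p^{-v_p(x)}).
|7/22500|_5 = 625

Step 1 — compute v_5(x) by factoring powers of 5 out of the numerator and denominator: v_5(7/22500) = -4. Step 2 — apply |x|_p = p^{-v_p(x)} = 5^{4} = 625.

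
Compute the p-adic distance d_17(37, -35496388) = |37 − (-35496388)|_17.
d_17(37, -35496388) = 1/1419857

Step 1 — x − y = 37 − (-35496388) = 35496425. Step 2 — v_17(35496425) = 5 (factor: 35496425 = (17^5 · 25); the sign does not affect v_p). Step 3 — |x − y|_17 = 17^{-5} = 1/1419857.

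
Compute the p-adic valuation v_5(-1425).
v_5(-1425) = 2

v_5(n) is the largest exponent k such that 5^k divides n. Factor out: -1425 = -5^2 · 57. (Sign doesn't affect v_p.) So v_5(-1425) = 2.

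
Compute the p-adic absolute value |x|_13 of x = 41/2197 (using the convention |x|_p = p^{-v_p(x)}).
|41/2197|_13 = 2197

Step 1 — compute v_13(x) by factoring powers of 13 out of the numerator and denominator: v_13(41/2197) = -3. Step 2 — apply |x|_p = p^{-v_p(x)} = 13^{3} = 2197.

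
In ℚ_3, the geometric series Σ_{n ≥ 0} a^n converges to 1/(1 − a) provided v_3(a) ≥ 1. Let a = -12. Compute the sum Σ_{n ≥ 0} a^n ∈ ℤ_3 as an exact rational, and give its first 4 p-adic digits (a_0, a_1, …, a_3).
Σ a^n = 1/(1 − a) = 1/13;  first 4 digits = (1, 2, 2, 0)

v_3(a) = 1 ≥ 1, so the series converges in ℤ_3 to 1/(1 − a) = 1/(1 − (-12)) = 1/13. Expand this rational in ℤ_3: compute digits iteratively via d_i = x_i mod 3, x_{i+1} = (x_i − d_i)/3. The first 4 digits are (1, 2, 2, 0).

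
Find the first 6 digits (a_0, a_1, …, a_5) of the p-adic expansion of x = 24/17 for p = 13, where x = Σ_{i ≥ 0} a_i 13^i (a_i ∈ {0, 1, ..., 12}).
(a_0, …, a_5) = (6, 5, 8, 7, 4, 5)

v_13(24/17) = 0 (numerator and denominator both coprime to 13), so x ∈ ℤ_13^×. Compute digits iteratively via a_i = x_i mod 13, x_{i+1} = (x_i − a_i)/13, with x_0 = x:
  x_0 = 24/17;  a_0 = 6;  x_1 = (x_0 − 6)/13 = -6/17
  x_1 = -6/17;  a_1 = 5;  x_2 = (x_1 − 5)/13 = -7/17
  x_2 = -7/17;  a_2 = 8;  x_3 = (x_2 − 8)/13 = -11/17
  x_3 = -11/17;  a_3 = 7;  x_4 = (x_3 − 7)/13 = -10/17
  x_4 = -10/17;  a_4 = 4;  x_5 = (x_4 − 4)/13 = -6/17
  x_5 = -6/17;  a_5 = 5;  x_6 = (x_5 − 5)/13 = -7/17
Digits: (6, 5, 8, 7, 4, 5).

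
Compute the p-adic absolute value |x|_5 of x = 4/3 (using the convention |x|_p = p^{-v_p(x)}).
|4/3|_5 = 1

Step 1 — compute v_5(x) by factoring powers of 5 out of the numerator and denominator: v_5(4/3) = 0. Step 2 — apply |x|_p = p^{-v_p(x)} = 5^{0} = 1.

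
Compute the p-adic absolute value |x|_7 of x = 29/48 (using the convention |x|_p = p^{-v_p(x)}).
|29/48|_7 = 1

Step 1 — compute v_7(x) by factoring powers of 7 out of the numerator and denominator: v_7(29/48) = 0. Step 2 — apply |x|_p = p^{-v_p(x)} = 7^{0} = 1.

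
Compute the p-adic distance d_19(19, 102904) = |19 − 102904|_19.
d_19(19, 102904) = 1/6859

Step 1 — x − y = 19 − 102904 = -102885. Step 2 — v_19(-102885) = 3 (factor: -102885 = −(19^3 · 15); the sign does not affect v_p). Step 3 — |x − y|_19 = 19^{-3} = 1/6859.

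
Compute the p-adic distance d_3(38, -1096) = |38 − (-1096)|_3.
d_3(38, -1096) = 1/81

Step 1 — x − y = 38 − (-1096) = 1134. Step 2 — v_3(1134) = 4 (factor: 1134 = (3^4 · 14); the sign does not affect v_p). Step 3 — |x − y|_3 = 3^{-4} = 1/81.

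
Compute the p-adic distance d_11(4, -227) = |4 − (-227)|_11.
d_11(4, -227) = 1/11

Step 1 — x − y = 4 − (-227) = 231. Step 2 — v_11(231) = 1 (factor: 231 = (11^1 · 21); the sign does not affect v_p). Step 3 — |x − y|_11 = 11^{-1} = 1/11.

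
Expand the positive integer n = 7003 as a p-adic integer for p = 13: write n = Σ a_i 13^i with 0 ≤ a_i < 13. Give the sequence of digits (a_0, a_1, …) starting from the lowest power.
(a_0, a_1, …) = (9, 5, 2, 3)

Repeated division by 13 gives the digits low-to-high: 7003 = 9 + 5·13^1 + 2·13^2 + 3·13^3. Digit sequence: (9, 5, 2, 3).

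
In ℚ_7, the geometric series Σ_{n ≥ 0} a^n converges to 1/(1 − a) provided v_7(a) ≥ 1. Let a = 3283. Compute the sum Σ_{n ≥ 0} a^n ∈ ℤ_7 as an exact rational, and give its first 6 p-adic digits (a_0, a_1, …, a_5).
Σ a^n = 1/(1 − a) = -1/3282;  first 6 digits = (1, 0, 4, 2, 3, 4)

v_7(a) = 2 ≥ 1, so the series converges in ℤ_7 to 1/(1 − a) = 1/(1 − 3283) = -1/3282. Expand this rational in ℤ_7: compute digits iteratively via d_i = x_i mod 7, x_{i+1} = (x_i − d_i)/7. The first 6 digits are (1, 0, 4, 2, 3, 4).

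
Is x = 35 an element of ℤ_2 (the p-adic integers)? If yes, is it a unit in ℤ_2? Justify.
x ∈ ℤ_2^× (unit); v_2(x) = 0

ℤ_2 = {x ∈ ℚ_2 : v_2(x) ≥ 0} and ℤ_2^× = {x ∈ ℤ_2 : v_2(x) = 0}. Here v_2(35) = v_2(num) − v_2(den) = 0; compare against these criteria.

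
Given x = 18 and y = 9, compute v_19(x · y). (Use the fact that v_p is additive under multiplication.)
v_19(162) = 0

v_p(x) = 0 (factor: 18 = 19^0 · 18); v_p(y) = 0 (factor: 9 = 19^0 · 9). Additivity: v_p(xy) = v_p(x) + v_p(y) = 0 + 0 = 0. (Direct check: xy = 162 = 19^0 · (162).)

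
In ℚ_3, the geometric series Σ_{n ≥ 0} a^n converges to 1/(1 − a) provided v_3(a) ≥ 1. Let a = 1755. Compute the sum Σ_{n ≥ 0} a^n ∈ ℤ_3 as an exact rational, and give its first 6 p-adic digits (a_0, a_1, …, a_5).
Σ a^n = 1/(1 − a) = -1/1754;  first 6 digits = (1, 0, 0, 2, 0, 1)

v_3(a) = 3 ≥ 1, so the series converges in ℤ_3 to 1/(1 − a) = 1/(1 − 1755) = -1/1754. Expand this rational in ℤ_3: compute digits iteratively via d_i = x_i mod 3, x_{i+1} = (x_i − d_i)/3. The first 6 digits are (1, 0, 0, 2, 0, 1).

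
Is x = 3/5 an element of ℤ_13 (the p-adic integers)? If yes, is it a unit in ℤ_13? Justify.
x ∈ ℤ_13^× (unit); v_13(x) = 0

ℤ_13 = {x ∈ ℚ_13 : v_13(x) ≥ 0} and ℤ_13^× = {x ∈ ℤ_13 : v_13(x) = 0}. Here v_13(3/5) = v_13(num) − v_13(den) = 0; compare against these criteria.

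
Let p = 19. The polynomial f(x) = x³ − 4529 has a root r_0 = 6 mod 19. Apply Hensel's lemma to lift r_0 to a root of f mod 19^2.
r_1 = 310 (mod 361)

Hensel: r_{i+1} = r_i − f(r_i)/f′(r_i) mod 19^{i+2}, where f′(x) = 3x². Iterate:
  r_0 = 6 (mod 19)
  r_1 = 310 (mod 361)
Final: r = 310 with f(r) ≡ 0 mod 19^2.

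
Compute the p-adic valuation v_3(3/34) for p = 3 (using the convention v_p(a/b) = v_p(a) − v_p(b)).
v_3(3/34) = 1

Factor powers of 3 from the numerator and denominator of the reduced fraction: 3 = 3^1 · 1 and 34 = 3^0 · 34. Apply v_p(a/b) = v_p(a) − v_p(b): v_3(3/34) = 1 − 0 = 1.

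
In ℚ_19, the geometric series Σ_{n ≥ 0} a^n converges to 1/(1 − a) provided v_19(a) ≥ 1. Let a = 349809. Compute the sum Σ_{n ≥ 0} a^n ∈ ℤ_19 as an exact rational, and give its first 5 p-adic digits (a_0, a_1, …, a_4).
Σ a^n = 1/(1 − a) = -1/349808;  first 5 digits = (1, 0, 0, 13, 2)

v_19(a) = 3 ≥ 1, so the series converges in ℤ_19 to 1/(1 − a) = 1/(1 − 349809) = -1/349808. Expand this rational in ℤ_19: compute digits iteratively via d_i = x_i mod 19, x_{i+1} = (x_i − d_i)/19. The first 5 digits are (1, 0, 0, 13, 2).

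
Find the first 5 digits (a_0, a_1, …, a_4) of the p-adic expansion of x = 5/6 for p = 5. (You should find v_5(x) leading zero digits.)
(a_0, …, a_4) = (0, 1, 4, 0, 4)

v_5(5/6) = 1, so a_0 = ... = a_0 = 0. Factor out: x = 5^1 · u with u = 1/6 a unit in ℤ_5. Expand u iteratively via a_{v+i} = u_i mod 5, u_{i+1} = (u_i − a_{v+i})/5:
  u_0 = 1/6;  a_1 = 1;  u_1 = (u_0 − 1)/5 = -1/6
  u_1 = -1/6;  a_2 = 4;  u_2 = (u_1 − 4)/5 = -5/6
  u_2 = -5/6;  a_3 = 0;  u_3 = (u_2 − 0)/5 = -1/6
  u_3 = -1/6;  a_4 = 4;  u_4 = (u_3 − 4)/5 = -5/6
Digits: (0, 1, 4, 0, 4).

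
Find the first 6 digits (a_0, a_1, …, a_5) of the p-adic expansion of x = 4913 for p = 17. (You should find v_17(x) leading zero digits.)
(a_0, …, a_5) = (0, 0, 0, 1, 0, 0)

v_17(4913) = 3, so a_0 = ... = a_2 = 0. Factor out: x = 17^3 · u with u = 1 a unit in ℤ_17. Expand u iteratively via a_{v+i} = u_i mod 17, u_{i+1} = (u_i − a_{v+i})/17:
  u_0 = 1;  a_3 = 1;  u_1 = (u_0 − 1)/17 = 0
  u_1 = 0;  a_4 = 0;  u_2 = (u_1 − 0)/17 = 0
  u_2 = 0;  a_5 = 0;  u_3 = (u_2 − 0)/17 = 0
Digits: (0, 0, 0, 1, 0, 0).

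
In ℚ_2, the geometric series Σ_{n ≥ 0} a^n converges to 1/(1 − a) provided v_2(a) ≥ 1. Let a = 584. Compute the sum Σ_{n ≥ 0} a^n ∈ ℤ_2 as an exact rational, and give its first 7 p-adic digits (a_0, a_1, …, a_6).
Σ a^n = 1/(1 − a) = -1/583;  first 7 digits = (1, 0, 0, 1, 0, 0, 0)

v_2(a) = 3 ≥ 1, so the series converges in ℤ_2 to 1/(1 − a) = 1/(1 − 584) = -1/583. Expand this rational in ℤ_2: compute digits iteratively via d_i = x_i mod 2, x_{i+1} = (x_i − d_i)/2. The first 7 digits are (1, 0, 0, 1, 0, 0, 0).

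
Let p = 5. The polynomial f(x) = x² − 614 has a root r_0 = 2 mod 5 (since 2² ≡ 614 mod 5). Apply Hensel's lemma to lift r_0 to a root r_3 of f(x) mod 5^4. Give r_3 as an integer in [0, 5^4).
r_3 = 192 (mod 625)

Hensel's recurrence: r_{i+1} = r_i − f(r_i)·(f′(r_i))^{-1} mod 5^{i+2}, with f′(x) = 2x. Iterate:
  r_0 = 2 (mod 5)
  r_1 = 17 (mod 25)
  r_2 = 67 (mod 125)
  r_3 = 192 (mod 625)
Final: r_3 = 192, and one checks f(r_3) ≡ 0 mod 5^4.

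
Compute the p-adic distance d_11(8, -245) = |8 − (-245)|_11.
d_11(8, -245) = 1/11

Step 1 — x − y = 8 − (-245) = 253. Step 2 — v_11(253) = 1 (factor: 253 = (11^1 · 23); the sign does not affect v_p). Step 3 — |x − y|_11 = 11^{-1} = 1/11.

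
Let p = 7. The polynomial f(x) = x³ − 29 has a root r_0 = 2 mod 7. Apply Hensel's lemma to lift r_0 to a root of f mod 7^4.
r_3 = 2221 (mod 2401)

Hensel: r_{i+1} = r_i − f(r_i)/f′(r_i) mod 7^{i+2}, where f′(x) = 3x². Iterate:
  r_0 = 2 (mod 7)
  r_1 = 16 (mod 49)
  r_2 = 163 (mod 343)
  r_3 = 2221 (mod 2401)
Final: r = 2221 with f(r) ≡ 0 mod 7^4.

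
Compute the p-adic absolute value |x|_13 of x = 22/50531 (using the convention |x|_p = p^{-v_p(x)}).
|22/50531|_13 = 2197

Step 1 — compute v_13(x) by factoring powers of 13 out of the numerator and denominator: v_13(22/50531) = -3. Step 2 — apply |x|_p = p^{-v_p(x)} = 13^{3} = 2197.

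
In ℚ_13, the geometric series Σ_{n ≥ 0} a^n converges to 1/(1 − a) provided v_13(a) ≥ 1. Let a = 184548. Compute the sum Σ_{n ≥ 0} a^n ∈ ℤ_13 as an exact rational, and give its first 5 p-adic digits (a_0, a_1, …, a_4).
Σ a^n = 1/(1 − a) = -1/184547;  first 5 digits = (1, 0, 0, 6, 6)

v_13(a) = 3 ≥ 1, so the series converges in ℤ_13 to 1/(1 − a) = 1/(1 − 184548) = -1/184547. Expand this rational in ℤ_13: compute digits iteratively via d_i = x_i mod 13, x_{i+1} = (x_i − d_i)/13. The first 5 digits are (1, 0, 0, 6, 6).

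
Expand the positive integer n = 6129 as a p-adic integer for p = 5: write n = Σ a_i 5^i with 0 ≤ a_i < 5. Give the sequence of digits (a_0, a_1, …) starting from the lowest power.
(a_0, a_1, …) = (4, 0, 0, 4, 4, 1)

Repeated division by 5 gives the digits low-to-high: 6129 = 4 + 4·5^3 + 4·5^4 + 1·5^5. Digit sequence: (4, 0, 0, 4, 4, 1).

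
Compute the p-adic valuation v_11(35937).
v_11(35937) = 3

v_11(n) is the largest exponent k such that 11^k divides n. Factor out: 35937 = 11^3 · 27. (Sign doesn't affect v_p.) So v_11(35937) = 3.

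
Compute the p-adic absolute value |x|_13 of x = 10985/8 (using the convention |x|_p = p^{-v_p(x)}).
|10985/8|_13 = 1/2197

Step 1 — compute v_13(x) by factoring powers of 13 out of the numerator and denominator: v_13(10985/8) = 3. Step 2 — apply |x|_p = p^{-v_p(x)} = 13^{-3} = 1/2197.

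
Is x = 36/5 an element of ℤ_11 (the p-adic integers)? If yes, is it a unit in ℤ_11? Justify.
x ∈ ℤ_11^× (unit); v_11(x) = 0

ℤ_11 = {x ∈ ℚ_11 : v_11(x) ≥ 0} and ℤ_11^× = {x ∈ ℤ_11 : v_11(x) = 0}. Here v_11(36/5) = v_11(num) − v_11(den) = 0; compare against these criteria.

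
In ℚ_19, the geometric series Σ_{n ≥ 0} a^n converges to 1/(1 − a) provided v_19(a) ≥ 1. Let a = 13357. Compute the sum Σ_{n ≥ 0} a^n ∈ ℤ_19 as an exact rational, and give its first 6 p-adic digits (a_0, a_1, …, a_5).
Σ a^n = 1/(1 − a) = -1/13356;  first 6 digits = (1, 0, 18, 1, 1, 15)

v_19(a) = 2 ≥ 1, so the series converges in ℤ_19 to 1/(1 − a) = 1/(1 − 13357) = -1/13356. Expand this rational in ℤ_19: compute digits iteratively via d_i = x_i mod 19, x_{i+1} = (x_i − d_i)/19. The first 6 digits are (1, 0, 18, 1, 1, 15).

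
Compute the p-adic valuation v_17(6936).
v_17(6936) = 2

v_17(n) is the largest exponent k such that 17^k divides n. Factor out: 6936 = 17^2 · 24. (Sign doesn't affect v_p.) So v_17(6936) = 2.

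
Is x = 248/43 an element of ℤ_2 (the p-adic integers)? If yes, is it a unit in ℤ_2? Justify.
x ∈ ℤ_2 but not a unit; v_2(x) = 3 > 0

ℤ_2 = {x ∈ ℚ_2 : v_2(x) ≥ 0} and ℤ_2^× = {x ∈ ℤ_2 : v_2(x) = 0}. Here v_2(248/43) = v_2(num) − v_2(den) = 3; compare against these criteria.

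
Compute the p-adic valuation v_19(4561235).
v_19(4561235) = 4

v_19(n) is the largest exponent k such that 19^k divides n. Factor out: 4561235 = 19^4 · 35. (Sign doesn't affect v_p.) So v_19(4561235) = 4.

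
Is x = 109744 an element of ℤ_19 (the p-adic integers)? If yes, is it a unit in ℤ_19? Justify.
x ∈ ℤ_19 but not a unit; v_19(x) = 3 > 0

ℤ_19 = {x ∈ ℚ_19 : v_19(x) ≥ 0} and ℤ_19^× = {x ∈ ℤ_19 : v_19(x) = 0}. Here v_19(109744) = v_19(num) − v_19(den) = 3; compare against these criteria.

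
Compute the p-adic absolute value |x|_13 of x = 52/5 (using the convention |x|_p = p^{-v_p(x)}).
|52/5|_13 = 1/13

Step 1 — compute v_13(x) by factoring powers of 13 out of the numerator and denominator: v_13(52/5) = 1. Step 2 — apply |x|_p = p^{-v_p(x)} = 13^{-1} = 1/13.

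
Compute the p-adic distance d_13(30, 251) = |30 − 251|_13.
d_13(30, 251) = 1/13

Step 1 — x − y = 30 − 251 = -221. Step 2 — v_13(-221) = 1 (factor: -221 = −(13^1 · 17); the sign does not affect v_p). Step 3 — |x − y|_13 = 13^{-1} = 1/13.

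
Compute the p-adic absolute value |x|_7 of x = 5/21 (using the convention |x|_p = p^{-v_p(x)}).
|5/21|_7 = 7

Step 1 — compute v_7(x) by factoring powers of 7 out of the numerator and denominator: v_7(5/21) = -1. Step 2 — apply |x|_p = p^{-v_p(x)} = 7^{1} = 7.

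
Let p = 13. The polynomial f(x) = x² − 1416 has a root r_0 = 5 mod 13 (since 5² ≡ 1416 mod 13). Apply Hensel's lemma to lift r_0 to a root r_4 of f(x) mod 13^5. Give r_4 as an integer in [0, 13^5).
r_4 = 156993 (mod 371293)

Hensel's recurrence: r_{i+1} = r_i − f(r_i)·(f′(r_i))^{-1} mod 13^{i+2}, with f′(x) = 2x. Iterate:
  r_0 = 5 (mod 13)
  r_1 = 161 (mod 169)
  r_2 = 1006 (mod 2197)
  r_3 = 14188 (mod 28561)
  r_4 = 156993 (mod 371293)
Final: r_4 = 156993, and one checks f(r_4) ≡ 0 mod 13^5.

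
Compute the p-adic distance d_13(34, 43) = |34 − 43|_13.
d_13(34, 43) = 1

Step 1 — x − y = 34 − 43 = -9. Step 2 — v_13(-9) = 0 (factor: -9 = −(13^0 · 9); the sign does not affect v_p). Step 3 — |x − y|_13 = 13^{0} = 1.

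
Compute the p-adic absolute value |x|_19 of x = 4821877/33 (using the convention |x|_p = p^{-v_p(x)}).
|4821877/33|_19 = 1/130321

Step 1 — compute v_19(x) by factoring powers of 19 out of the numerator and denominator: v_19(4821877/33) = 4. Step 2 — apply |x|_p = p^{-v_p(x)} = 19^{-4} = 1/130321.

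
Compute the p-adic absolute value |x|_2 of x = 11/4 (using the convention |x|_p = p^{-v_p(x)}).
|11/4|_2 = 4

Step 1 — compute v_2(x) by factoring powers of 2 out of the numerator and denominator: v_2(11/4) = -2. Step 2 — apply |x|_p = p^{-v_p(x)} = 2^{2} = 4.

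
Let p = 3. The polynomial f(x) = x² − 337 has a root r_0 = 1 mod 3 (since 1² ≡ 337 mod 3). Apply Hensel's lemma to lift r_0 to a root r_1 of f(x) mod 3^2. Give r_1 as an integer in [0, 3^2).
r_1 = 7 (mod 9)

Hensel's recurrence: r_{i+1} = r_i − f(r_i)·(f′(r_i))^{-1} mod 3^{i+2}, with f′(x) = 2x. Iterate:
  r_0 = 1 (mod 3)
  r_1 = 7 (mod 9)
Final: r_1 = 7, and one checks f(r_1) ≡ 0 mod 3^2.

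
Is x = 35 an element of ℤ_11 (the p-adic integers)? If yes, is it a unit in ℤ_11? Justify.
x ∈ ℤ_11^× (unit); v_11(x) = 0

ℤ_11 = {x ∈ ℚ_11 : v_11(x) ≥ 0} and ℤ_11^× = {x ∈ ℤ_11 : v_11(x) = 0}. Here v_11(35) = v_11(num) − v_11(den) = 0; compare against these criteria.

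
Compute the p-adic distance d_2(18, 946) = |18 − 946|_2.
d_2(18, 946) = 1/32

Step 1 — x − y = 18 − 946 = -928. Step 2 — v_2(-928) = 5 (factor: -928 = −(2^5 · 29); the sign does not affect v_p). Step 3 — |x − y|_2 = 2^{-5} = 1/32.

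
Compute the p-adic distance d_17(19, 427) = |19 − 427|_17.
d_17(19, 427) = 1/17

Step 1 — x − y = 19 − 427 = -408. Step 2 — v_17(-408) = 1 (factor: -408 = −(17^1 · 24); the sign does not affect v_p). Step 3 — |x − y|_17 = 17^{-1} = 1/17.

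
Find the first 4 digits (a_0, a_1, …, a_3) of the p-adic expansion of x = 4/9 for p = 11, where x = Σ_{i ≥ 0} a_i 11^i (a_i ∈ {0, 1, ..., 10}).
(a_0, …, a_3) = (9, 9, 4, 2)

v_11(4/9) = 0 (numerator and denominator both coprime to 11), so x ∈ ℤ_11^×. Compute digits iteratively via a_i = x_i mod 11, x_{i+1} = (x_i − a_i)/11, with x_0 = x:
  x_0 = 4/9;  a_0 = 9;  x_1 = (x_0 − 9)/11 = -7/9
  x_1 = -7/9;  a_1 = 9;  x_2 = (x_1 − 9)/11 = -8/9
  x_2 = -8/9;  a_2 = 4;  x_3 = (x_2 − 4)/11 = -4/9
  x_3 = -4/9;  a_3 = 2;  x_4 = (x_3 − 2)/11 = -2/9
Digits: (9, 9, 4, 2).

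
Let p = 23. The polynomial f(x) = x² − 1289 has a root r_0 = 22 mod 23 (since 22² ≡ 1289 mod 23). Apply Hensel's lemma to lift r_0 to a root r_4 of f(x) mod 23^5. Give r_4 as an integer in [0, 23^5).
r_4 = 5742708 (mod 6436343)

Hensel's recurrence: r_{i+1} = r_i − f(r_i)·(f′(r_i))^{-1} mod 23^{i+2}, with f′(x) = 2x. Iterate:
  r_0 = 22 (mod 23)
  r_1 = 413 (mod 529)
  r_2 = 12051 (mod 12167)
  r_3 = 145888 (mod 279841)
  r_4 = 5742708 (mod 6436343)
Final: r_4 = 5742708, and one checks f(r_4) ≡ 0 mod 23^5.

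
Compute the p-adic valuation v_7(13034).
v_7(13034) = 3

v_7(n) is the largest exponent k such that 7^k divides n. Factor out: 13034 = 7^3 · 38. (Sign doesn't affect v_p.) So v_7(13034) = 3.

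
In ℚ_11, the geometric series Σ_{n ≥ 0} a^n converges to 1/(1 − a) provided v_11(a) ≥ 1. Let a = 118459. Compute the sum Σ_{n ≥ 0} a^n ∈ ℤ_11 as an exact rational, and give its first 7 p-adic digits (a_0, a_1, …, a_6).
Σ a^n = 1/(1 − a) = -1/118458;  first 7 digits = (1, 0, 0, 1, 8, 0, 1)

v_11(a) = 3 ≥ 1, so the series converges in ℤ_11 to 1/(1 − a) = 1/(1 − 118459) = -1/118458. Expand this rational in ℤ_11: compute digits iteratively via d_i = x_i mod 11, x_{i+1} = (x_i − d_i)/11. The first 7 digits are (1, 0, 0, 1, 8, 0, 1).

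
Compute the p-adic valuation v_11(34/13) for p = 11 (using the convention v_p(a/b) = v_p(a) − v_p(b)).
v_11(34/13) = 0

Factor powers of 11 from the numerator and denominator of the reduced fraction: 34 = 11^0 · 34 and 13 = 11^0 · 13. Apply v_p(a/b) = v_p(a) − v_p(b): v_11(34/13) = 0 − 0 = 0.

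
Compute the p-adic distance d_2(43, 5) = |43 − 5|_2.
d_2(43, 5) = 1/2

Step 1 — x − y = 43 − 5 = 38. Step 2 — v_2(38) = 1 (factor: 38 = (2^1 · 19); the sign does not affect v_p). Step 3 — |x − y|_2 = 2^{-1} = 1/2.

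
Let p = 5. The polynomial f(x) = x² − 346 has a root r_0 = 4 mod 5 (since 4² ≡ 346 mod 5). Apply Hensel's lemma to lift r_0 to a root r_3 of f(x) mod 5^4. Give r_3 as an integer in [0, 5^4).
r_3 = 64 (mod 625)

Hensel's recurrence: r_{i+1} = r_i − f(r_i)·(f′(r_i))^{-1} mod 5^{i+2}, with f′(x) = 2x. Iterate:
  r_0 = 4 (mod 5)
  r_1 = 14 (mod 25)
  r_2 = 64 (mod 125)
  r_3 = 64 (mod 625)
Final: r_3 = 64, and one checks f(r_3) ≡ 0 mod 5^4.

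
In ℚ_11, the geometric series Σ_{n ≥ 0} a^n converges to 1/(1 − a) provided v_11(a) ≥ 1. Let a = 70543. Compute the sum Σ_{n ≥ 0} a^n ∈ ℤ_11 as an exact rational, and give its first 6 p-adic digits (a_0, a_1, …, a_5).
Σ a^n = 1/(1 − a) = -1/70542;  first 6 digits = (1, 0, 0, 9, 4, 0)

v_11(a) = 3 ≥ 1, so the series converges in ℤ_11 to 1/(1 − a) = 1/(1 − 70543) = -1/70542. Expand this rational in ℤ_11: compute digits iteratively via d_i = x_i mod 11, x_{i+1} = (x_i − d_i)/11. The first 6 digits are (1, 0, 0, 9, 4, 0).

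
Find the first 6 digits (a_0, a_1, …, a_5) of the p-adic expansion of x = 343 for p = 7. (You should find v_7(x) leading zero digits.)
(a_0, …, a_5) = (0, 0, 0, 1, 0, 0)

v_7(343) = 3, so a_0 = ... = a_2 = 0. Factor out: x = 7^3 · u with u = 1 a unit in ℤ_7. Expand u iteratively via a_{v+i} = u_i mod 7, u_{i+1} = (u_i − a_{v+i})/7:
  u_0 = 1;  a_3 = 1;  u_1 = (u_0 − 1)/7 = 0
  u_1 = 0;  a_4 = 0;  u_2 = (u_1 − 0)/7 = 0
  u_2 = 0;  a_5 = 0;  u_3 = (u_2 − 0)/7 = 0
Digits: (0, 0, 0, 1, 0, 0).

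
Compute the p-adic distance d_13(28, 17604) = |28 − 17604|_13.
d_13(28, 17604) = 1/2197

Step 1 — x − y = 28 − 17604 = -17576. Step 2 — v_13(-17576) = 3 (factor: -17576 = −(13^3 · 8); the sign does not affect v_p). Step 3 — |x − y|_13 = 13^{-3} = 1/2197.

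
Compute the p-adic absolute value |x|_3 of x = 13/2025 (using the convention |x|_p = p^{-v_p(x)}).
|13/2025|_3 = 81

Step 1 — compute v_3(x) by factoring powers of 3 out of the numerator and denominator: v_3(13/2025) = -4. Step 2 — apply |x|_p = p^{-v_p(x)} = 3^{4} = 81.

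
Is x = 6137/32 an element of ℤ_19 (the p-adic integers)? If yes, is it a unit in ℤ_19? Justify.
x ∈ ℤ_19 but not a unit; v_19(x) = 2 > 0

ℤ_19 = {x ∈ ℚ_19 : v_19(x) ≥ 0} and ℤ_19^× = {x ∈ ℤ_19 : v_19(x) = 0}. Here v_19(6137/32) = v_19(num) − v_19(den) = 2; compare against these criteria.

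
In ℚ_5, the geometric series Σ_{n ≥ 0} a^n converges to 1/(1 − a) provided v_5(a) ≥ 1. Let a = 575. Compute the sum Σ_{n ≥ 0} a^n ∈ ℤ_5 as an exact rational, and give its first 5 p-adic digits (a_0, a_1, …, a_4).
Σ a^n = 1/(1 − a) = -1/574;  first 5 digits = (1, 0, 3, 4, 4)

v_5(a) = 2 ≥ 1, so the series converges in ℤ_5 to 1/(1 − a) = 1/(1 − 575) = -1/574. Expand this rational in ℤ_5: compute digits iteratively via d_i = x_i mod 5, x_{i+1} = (x_i − d_i)/5. The first 5 digits are (1, 0, 3, 4, 4).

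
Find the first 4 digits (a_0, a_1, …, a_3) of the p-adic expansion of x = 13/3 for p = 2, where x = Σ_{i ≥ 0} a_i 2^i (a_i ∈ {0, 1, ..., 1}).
(a_0, …, a_3) = (1, 1, 1, 1)

v_2(13/3) = 0 (numerator and denominator both coprime to 2), so x ∈ ℤ_2^×. Compute digits iteratively via a_i = x_i mod 2, x_{i+1} = (x_i − a_i)/2, with x_0 = x:
  x_0 = 13/3;  a_0 = 1;  x_1 = (x_0 − 1)/2 = 5/3
  x_1 = 5/3;  a_1 = 1;  x_2 = (x_1 − 1)/2 = 1/3
  x_2 = 1/3;  a_2 = 1;  x_3 = (x_2 − 1)/2 = -1/3
  x_3 = -1/3;  a_3 = 1;  x_4 = (x_3 − 1)/2 = -2/3
Digits: (1, 1, 1, 1).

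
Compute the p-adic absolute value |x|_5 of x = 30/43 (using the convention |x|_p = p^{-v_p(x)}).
|30/43|_5 = 1/5

Step 1 — compute v_5(x) by factoring powers of 5 out of the numerator and denominator: v_5(30/43) = 1. Step 2 — apply |x|_p = p^{-v_p(x)} = 5^{-1} = 1/5.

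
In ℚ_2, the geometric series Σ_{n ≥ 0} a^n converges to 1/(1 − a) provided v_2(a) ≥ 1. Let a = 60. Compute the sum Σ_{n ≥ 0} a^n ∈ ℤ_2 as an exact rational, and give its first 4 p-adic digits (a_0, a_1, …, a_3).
Σ a^n = 1/(1 − a) = -1/59;  first 4 digits = (1, 0, 1, 1)

v_2(a) = 2 ≥ 1, so the series converges in ℤ_2 to 1/(1 − a) = 1/(1 − 60) = -1/59. Expand this rational in ℤ_2: compute digits iteratively via d_i = x_i mod 2, x_{i+1} = (x_i − d_i)/2. The first 4 digits are (1, 0, 1, 1).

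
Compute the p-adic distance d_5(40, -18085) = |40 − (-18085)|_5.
d_5(40, -18085) = 1/625

Step 1 — x − y = 40 − (-18085) = 18125. Step 2 — v_5(18125) = 4 (factor: 18125 = (5^4 · 29); the sign does not affect v_p). Step 3 — |x − y|_5 = 5^{-4} = 1/625.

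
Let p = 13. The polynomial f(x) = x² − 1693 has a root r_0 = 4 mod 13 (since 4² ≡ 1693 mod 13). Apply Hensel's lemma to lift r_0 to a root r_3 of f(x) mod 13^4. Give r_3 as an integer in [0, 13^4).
r_3 = 20557 (mod 28561)

Hensel's recurrence: r_{i+1} = r_i − f(r_i)·(f′(r_i))^{-1} mod 13^{i+2}, with f′(x) = 2x. Iterate:
  r_0 = 4 (mod 13)
  r_1 = 108 (mod 169)
  r_2 = 784 (mod 2197)
  r_3 = 20557 (mod 28561)
Final: r_3 = 20557, and one checks f(r_3) ≡ 0 mod 13^4.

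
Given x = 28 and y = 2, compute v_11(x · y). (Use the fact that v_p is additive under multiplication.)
v_11(56) = 0

v_p(x) = 0 (factor: 28 = 11^0 · 28); v_p(y) = 0 (factor: 2 = 11^0 · 2). Additivity: v_p(xy) = v_p(x) + v_p(y) = 0 + 0 = 0. (Direct check: xy = 56 = 11^0 · (56).)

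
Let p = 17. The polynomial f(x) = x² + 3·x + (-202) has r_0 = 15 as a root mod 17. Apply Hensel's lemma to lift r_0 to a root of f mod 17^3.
r_2 = 2106 (mod 4913)

Hensel: r_{i+1} = r_i − f(r_i)·(f′(r_i))^{-1} mod 17^{i+2}, f′(x) = 2x + 3. Iterate:
  r_0 = 15 (mod 17)
  r_1 = 83 (mod 289)
  r_2 = 2106 (mod 4913)
Final: r = 2106 satisfies f(r) ≡ 0 mod 17^3.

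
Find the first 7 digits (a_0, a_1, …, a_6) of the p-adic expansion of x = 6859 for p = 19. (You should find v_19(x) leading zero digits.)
(a_0, …, a_6) = (0, 0, 0, 1, 0, 0, 0)

v_19(6859) = 3, so a_0 = ... = a_2 = 0. Factor out: x = 19^3 · u with u = 1 a unit in ℤ_19. Expand u iteratively via a_{v+i} = u_i mod 19, u_{i+1} = (u_i − a_{v+i})/19:
  u_0 = 1;  a_3 = 1;  u_1 = (u_0 − 1)/19 = 0
  u_1 = 0;  a_4 = 0;  u_2 = (u_1 − 0)/19 = 0
  u_2 = 0;  a_5 = 0;  u_3 = (u_2 − 0)/19 = 0
  u_3 = 0;  a_6 = 0;  u_4 = (u_3 − 0)/19 = 0
Digits: (0, 0, 0, 1, 0, 0, 0).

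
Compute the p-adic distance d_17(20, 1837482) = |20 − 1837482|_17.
d_17(20, 1837482) = 1/83521

Step 1 — x − y = 20 − 1837482 = -1837462. Step 2 — v_17(-1837462) = 4 (factor: -1837462 = −(17^4 · 22); the sign does not affect v_p). Step 3 — |x − y|_17 = 17^{-4} = 1/83521.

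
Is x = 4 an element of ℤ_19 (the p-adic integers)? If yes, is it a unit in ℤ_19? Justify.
x ∈ ℤ_19^× (unit); v_19(x) = 0

ℤ_19 = {x ∈ ℚ_19 : v_19(x) ≥ 0} and ℤ_19^× = {x ∈ ℤ_19 : v_19(x) = 0}. Here v_19(4) = v_19(num) − v_19(den) = 0; compare against these criteria.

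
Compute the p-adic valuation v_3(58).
v_3(58) = 0

v_3(n) is the largest exponent k such that 3^k divides n. Factor out: 58 = 3^0 · 58. (Sign doesn't affect v_p.) So v_3(58) = 0.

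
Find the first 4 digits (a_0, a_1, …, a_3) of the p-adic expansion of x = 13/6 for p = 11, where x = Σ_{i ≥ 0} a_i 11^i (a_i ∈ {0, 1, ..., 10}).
(a_0, …, a_3) = (4, 9, 1, 9)

v_11(13/6) = 0 (numerator and denominator both coprime to 11), so x ∈ ℤ_11^×. Compute digits iteratively via a_i = x_i mod 11, x_{i+1} = (x_i − a_i)/11, with x_0 = x:
  x_0 = 13/6;  a_0 = 4;  x_1 = (x_0 − 4)/11 = -1/6
  x_1 = -1/6;  a_1 = 9;  x_2 = (x_1 − 9)/11 = -5/6
  x_2 = -5/6;  a_2 = 1;  x_3 = (x_2 − 1)/11 = -1/6
  x_3 = -1/6;  a_3 = 9;  x_4 = (x_3 − 9)/11 = -5/6
Digits: (4, 9, 1, 9).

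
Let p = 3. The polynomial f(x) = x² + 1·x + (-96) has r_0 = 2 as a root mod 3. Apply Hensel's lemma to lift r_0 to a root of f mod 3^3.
r_2 = 20 (mod 27)

Hensel: r_{i+1} = r_i − f(r_i)·(f′(r_i))^{-1} mod 3^{i+2}, f′(x) = 2x + 1. Iterate:
  r_0 = 2 (mod 3)
  r_1 = 2 (mod 9)
  r_2 = 20 (mod 27)
Final: r = 20 satisfies f(r) ≡ 0 mod 3^3.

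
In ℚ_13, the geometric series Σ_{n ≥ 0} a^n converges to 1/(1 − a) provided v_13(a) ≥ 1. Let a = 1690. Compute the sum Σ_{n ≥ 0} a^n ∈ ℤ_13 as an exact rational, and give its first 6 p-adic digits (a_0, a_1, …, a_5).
Σ a^n = 1/(1 − a) = -1/1689;  first 6 digits = (1, 0, 10, 0, 9, 7)

v_13(a) = 2 ≥ 1, so the series converges in ℤ_13 to 1/(1 − a) = 1/(1 − 1690) = -1/1689. Expand this rational in ℤ_13: compute digits iteratively via d_i = x_i mod 13, x_{i+1} = (x_i − d_i)/13. The first 6 digits are (1, 0, 10, 0, 9, 7).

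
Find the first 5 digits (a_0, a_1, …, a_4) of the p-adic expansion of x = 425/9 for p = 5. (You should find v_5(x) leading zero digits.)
(a_0, …, a_4) = (0, 0, 3, 2, 4)

v_5(425/9) = 2, so a_0 = ... = a_1 = 0. Factor out: x = 5^2 · u with u = 17/9 a unit in ℤ_5. Expand u iteratively via a_{v+i} = u_i mod 5, u_{i+1} = (u_i − a_{v+i})/5:
  u_0 = 17/9;  a_2 = 3;  u_1 = (u_0 − 3)/5 = -2/9
  u_1 = -2/9;  a_3 = 2;  u_2 = (u_1 − 2)/5 = -4/9
  u_2 = -4/9;  a_4 = 4;  u_3 = (u_2 − 4)/5 = -8/9
Digits: (0, 0, 3, 2, 4).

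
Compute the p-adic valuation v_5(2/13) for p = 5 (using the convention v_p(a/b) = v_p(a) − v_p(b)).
v_5(2/13) = 0

Factor powers of 5 from the numerator and denominator of the reduced fraction: 2 = 5^0 · 2 and 13 = 5^0 · 13. Apply v_p(a/b) = v_p(a) − v_p(b): v_5(2/13) = 0 − 0 = 0.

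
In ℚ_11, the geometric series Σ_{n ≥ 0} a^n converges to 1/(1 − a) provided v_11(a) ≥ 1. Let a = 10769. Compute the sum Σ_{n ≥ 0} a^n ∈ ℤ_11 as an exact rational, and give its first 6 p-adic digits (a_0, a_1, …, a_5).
Σ a^n = 1/(1 − a) = -1/10768;  first 6 digits = (1, 0, 1, 8, 1, 5)

v_11(a) = 2 ≥ 1, so the series converges in ℤ_11 to 1/(1 − a) = 1/(1 − 10769) = -1/10768. Expand this rational in ℤ_11: compute digits iteratively via d_i = x_i mod 11, x_{i+1} = (x_i − d_i)/11. The first 6 digits are (1, 0, 1, 8, 1, 5).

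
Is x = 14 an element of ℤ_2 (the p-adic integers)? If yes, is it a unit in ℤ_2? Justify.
x ∈ ℤ_2 but not a unit; v_2(x) = 1 > 0

ℤ_2 = {x ∈ ℚ_2 : v_2(x) ≥ 0} and ℤ_2^× = {x ∈ ℤ_2 : v_2(x) = 0}. Here v_2(14) = v_2(num) − v_2(den) = 1; compare against these criteria.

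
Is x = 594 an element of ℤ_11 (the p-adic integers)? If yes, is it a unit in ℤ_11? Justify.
x ∈ ℤ_11 but not a unit; v_11(x) = 1 > 0

ℤ_11 = {x ∈ ℚ_11 : v_11(x) ≥ 0} and ℤ_11^× = {x ∈ ℤ_11 : v_11(x) = 0}. Here v_11(594) = v_11(num) − v_11(den) = 1; compare against these criteria.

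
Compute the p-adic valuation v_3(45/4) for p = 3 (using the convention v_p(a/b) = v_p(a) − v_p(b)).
v_3(45/4) = 2

Factor powers of 3 from the numerator and denominator of the reduced fraction: 45 = 3^2 · 5 and 4 = 3^0 · 4. Apply v_p(a/b) = v_p(a) − v_p(b): v_3(45/4) = 2 − 0 = 2.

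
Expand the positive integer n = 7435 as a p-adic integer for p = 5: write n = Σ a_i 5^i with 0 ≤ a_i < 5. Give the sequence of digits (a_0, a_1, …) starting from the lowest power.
(a_0, a_1, …) = (0, 2, 2, 4, 1, 2)

Repeated division by 5 gives the digits low-to-high: 7435 = 2·5^1 + 2·5^2 + 4·5^3 + 1·5^4 + 2·5^5. Digit sequence: (0, 2, 2, 4, 1, 2).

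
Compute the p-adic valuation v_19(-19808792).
v_19(-19808792) = 5

v_19(n) is the largest exponent k such that 19^k divides n. Factor out: -19808792 = -19^5 · 8. (Sign doesn't affect v_p.) So v_19(-19808792) = 5.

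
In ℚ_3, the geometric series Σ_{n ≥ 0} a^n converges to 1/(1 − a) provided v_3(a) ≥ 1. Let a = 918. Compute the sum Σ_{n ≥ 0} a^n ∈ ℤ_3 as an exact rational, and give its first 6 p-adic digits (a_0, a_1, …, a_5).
Σ a^n = 1/(1 − a) = -1/917;  first 6 digits = (1, 0, 0, 1, 2, 0)

v_3(a) = 3 ≥ 1, so the series converges in ℤ_3 to 1/(1 − a) = 1/(1 − 918) = -1/917. Expand this rational in ℤ_3: compute digits iteratively via d_i = x_i mod 3, x_{i+1} = (x_i − d_i)/3. The first 6 digits are (1, 0, 0, 1, 2, 0).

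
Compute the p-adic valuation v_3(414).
v_3(414) = 2

v_3(n) is the largest exponent k such that 3^k divides n. Factor out: 414 = 3^2 · 46. (Sign doesn't affect v_p.) So v_3(414) = 2.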